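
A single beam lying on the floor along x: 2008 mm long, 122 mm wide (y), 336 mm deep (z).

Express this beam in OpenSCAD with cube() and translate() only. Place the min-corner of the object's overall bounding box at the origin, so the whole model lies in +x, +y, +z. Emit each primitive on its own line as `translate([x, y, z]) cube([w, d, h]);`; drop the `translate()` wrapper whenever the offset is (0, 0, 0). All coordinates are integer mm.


cube([2008, 122, 336]);


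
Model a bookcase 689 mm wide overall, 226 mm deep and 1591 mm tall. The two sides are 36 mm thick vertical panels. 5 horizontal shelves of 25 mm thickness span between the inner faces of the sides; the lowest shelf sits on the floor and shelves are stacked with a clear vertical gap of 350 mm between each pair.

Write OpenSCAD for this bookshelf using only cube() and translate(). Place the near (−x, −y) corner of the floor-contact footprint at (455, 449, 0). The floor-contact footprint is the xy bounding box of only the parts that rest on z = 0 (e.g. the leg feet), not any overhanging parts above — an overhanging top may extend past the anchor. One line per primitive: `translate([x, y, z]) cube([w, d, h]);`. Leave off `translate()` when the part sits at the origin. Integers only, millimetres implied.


translate([455, 449, 0]) cube([36, 226, 1591]);
translate([1108, 449, 0]) cube([36, 226, 1591]);
translate([491, 449, 0]) cube([617, 226, 25]);
translate([491, 449, 375]) cube([617, 226, 25]);
translate([491, 449, 750]) cube([617, 226, 25]);
translate([491, 449, 1125]) cube([617, 226, 25]);
translate([491, 449, 1500]) cube([617, 226, 25]);


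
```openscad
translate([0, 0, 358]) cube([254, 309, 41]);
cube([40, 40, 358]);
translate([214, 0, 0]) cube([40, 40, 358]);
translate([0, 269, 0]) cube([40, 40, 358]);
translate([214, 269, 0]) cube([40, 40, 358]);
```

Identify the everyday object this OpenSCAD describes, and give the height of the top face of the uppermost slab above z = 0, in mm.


A stool. The seat height is 399 mm.

A 254×309×41 slab at z = 358 on four corner posts — a stool. The seat top is 358 + 41 = 399 mm.


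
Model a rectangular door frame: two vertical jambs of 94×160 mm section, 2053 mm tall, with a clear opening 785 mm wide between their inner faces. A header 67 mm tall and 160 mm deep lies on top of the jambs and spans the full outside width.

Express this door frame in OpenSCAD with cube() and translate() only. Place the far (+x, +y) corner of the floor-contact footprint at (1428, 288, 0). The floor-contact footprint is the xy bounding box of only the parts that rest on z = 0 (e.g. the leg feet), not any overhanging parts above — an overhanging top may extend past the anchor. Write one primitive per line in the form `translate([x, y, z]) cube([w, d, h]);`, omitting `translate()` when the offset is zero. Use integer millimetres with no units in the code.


translate([455, 128, 0]) cube([94, 160, 2053]);
translate([1334, 128, 0]) cube([94, 160, 2053]);
translate([455, 128, 2053]) cube([973, 160, 67]);


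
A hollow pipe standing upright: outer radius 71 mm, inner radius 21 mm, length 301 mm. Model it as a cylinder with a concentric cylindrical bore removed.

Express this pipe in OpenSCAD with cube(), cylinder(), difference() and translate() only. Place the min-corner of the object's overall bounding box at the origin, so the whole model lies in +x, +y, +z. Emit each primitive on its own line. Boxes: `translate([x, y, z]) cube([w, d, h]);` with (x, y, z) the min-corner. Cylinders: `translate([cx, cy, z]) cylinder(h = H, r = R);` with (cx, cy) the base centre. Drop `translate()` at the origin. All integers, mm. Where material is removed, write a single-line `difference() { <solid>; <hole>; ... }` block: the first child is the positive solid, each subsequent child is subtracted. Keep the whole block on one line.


difference() { translate([71, 71, 0]) cylinder(h = 301, r = 71); translate([71, 71, 0]) cylinder(h = 301, r = 21); }


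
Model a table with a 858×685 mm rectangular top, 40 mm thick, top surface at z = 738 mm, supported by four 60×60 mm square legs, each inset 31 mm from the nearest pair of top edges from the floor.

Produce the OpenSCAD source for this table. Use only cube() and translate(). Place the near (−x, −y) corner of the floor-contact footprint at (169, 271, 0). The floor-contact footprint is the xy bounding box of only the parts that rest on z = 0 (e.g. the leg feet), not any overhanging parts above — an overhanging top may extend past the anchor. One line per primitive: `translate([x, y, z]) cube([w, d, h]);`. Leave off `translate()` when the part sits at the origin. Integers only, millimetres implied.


// leg_h = 738 - 40 = 698
translate([138, 240, 698]) cube([858, 685, 40]);
translate([169, 271, 0]) cube([60, 60, 698]);
translate([905, 271, 0]) cube([60, 60, 698]);
translate([169, 834, 0]) cube([60, 60, 698]);
translate([905, 834, 0]) cube([60, 60, 698]);


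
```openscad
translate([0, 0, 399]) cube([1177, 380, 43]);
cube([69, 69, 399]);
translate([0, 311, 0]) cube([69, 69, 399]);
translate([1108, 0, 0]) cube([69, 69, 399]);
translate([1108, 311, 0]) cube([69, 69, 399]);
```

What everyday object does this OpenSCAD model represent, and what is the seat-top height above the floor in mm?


A bench. The seat-top height is 442 mm.

A long slab on four corner posts — a bench. The slab sits at z = 399 with thickness 43, so the top is 399 + 43 = 442 mm.


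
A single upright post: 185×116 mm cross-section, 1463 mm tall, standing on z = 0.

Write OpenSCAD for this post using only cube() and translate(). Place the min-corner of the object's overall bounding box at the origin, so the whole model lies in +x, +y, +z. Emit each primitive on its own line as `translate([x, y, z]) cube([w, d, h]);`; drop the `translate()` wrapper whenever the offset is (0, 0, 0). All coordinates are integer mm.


cube([185, 116, 1463]);


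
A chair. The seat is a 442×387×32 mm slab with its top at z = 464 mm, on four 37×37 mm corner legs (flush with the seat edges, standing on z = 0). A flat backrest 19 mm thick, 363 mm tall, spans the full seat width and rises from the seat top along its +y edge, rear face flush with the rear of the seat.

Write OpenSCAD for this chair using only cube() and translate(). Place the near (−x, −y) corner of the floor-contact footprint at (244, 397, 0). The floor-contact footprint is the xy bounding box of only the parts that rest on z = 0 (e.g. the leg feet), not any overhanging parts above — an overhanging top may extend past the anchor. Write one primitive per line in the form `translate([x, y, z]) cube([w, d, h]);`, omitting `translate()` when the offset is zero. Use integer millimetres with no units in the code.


translate([244, 397, 432]) cube([442, 387, 32]);
translate([244, 397, 0]) cube([37, 37, 432]);
translate([649, 397, 0]) cube([37, 37, 432]);
translate([244, 747, 0]) cube([37, 37, 432]);
translate([649, 747, 0]) cube([37, 37, 432]);
translate([244, 765, 464]) cube([442, 19, 363]);


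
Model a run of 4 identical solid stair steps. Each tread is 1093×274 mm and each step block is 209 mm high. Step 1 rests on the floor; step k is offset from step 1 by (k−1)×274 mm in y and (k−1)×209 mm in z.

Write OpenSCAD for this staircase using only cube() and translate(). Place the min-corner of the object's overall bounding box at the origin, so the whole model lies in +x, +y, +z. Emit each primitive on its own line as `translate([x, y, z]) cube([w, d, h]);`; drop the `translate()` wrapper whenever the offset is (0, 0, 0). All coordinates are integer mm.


cube([1093, 274, 209]);
translate([0, 274, 209]) cube([1093, 274, 209]);
translate([0, 548, 418]) cube([1093, 274, 209]);
translate([0, 822, 627]) cube([1093, 274, 209]);


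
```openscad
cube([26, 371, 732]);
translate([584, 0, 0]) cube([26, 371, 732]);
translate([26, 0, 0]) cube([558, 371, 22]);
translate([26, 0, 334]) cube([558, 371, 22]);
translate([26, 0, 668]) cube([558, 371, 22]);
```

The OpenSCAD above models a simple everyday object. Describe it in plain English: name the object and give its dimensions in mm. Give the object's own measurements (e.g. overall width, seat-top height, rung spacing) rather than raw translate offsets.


An open bookshelf. Two side panels, each 26 mm thick, 371 mm deep and 732 mm tall, stand 610 mm apart (outside-to-outside). Between them sit 3 shelves, each 22 mm thick and 371 mm deep, spanning the full gap between the sides. The bottom shelf rests on the floor (its underside at z = 0) and the clear gap between one shelf's top and the next shelf's underside is 312 mm.


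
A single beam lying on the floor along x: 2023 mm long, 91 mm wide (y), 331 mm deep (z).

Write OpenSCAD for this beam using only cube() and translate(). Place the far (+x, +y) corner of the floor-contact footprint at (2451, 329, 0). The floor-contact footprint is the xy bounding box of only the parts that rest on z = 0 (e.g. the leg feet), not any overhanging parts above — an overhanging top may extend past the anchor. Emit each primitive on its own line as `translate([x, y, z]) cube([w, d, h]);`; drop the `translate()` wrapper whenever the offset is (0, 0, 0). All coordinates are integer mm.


translate([428, 238, 0]) cube([2023, 91, 331]);


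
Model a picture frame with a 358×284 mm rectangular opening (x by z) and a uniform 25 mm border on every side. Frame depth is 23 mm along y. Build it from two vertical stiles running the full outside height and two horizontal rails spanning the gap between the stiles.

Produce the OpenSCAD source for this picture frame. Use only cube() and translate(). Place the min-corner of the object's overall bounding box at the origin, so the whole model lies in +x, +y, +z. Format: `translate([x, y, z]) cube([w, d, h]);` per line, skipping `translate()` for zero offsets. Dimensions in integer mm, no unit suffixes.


cube([25, 23, 334]);
translate([383, 0, 0]) cube([25, 23, 334]);
translate([25, 0, 0]) cube([358, 23, 25]);
translate([25, 0, 309]) cube([358, 23, 25]);


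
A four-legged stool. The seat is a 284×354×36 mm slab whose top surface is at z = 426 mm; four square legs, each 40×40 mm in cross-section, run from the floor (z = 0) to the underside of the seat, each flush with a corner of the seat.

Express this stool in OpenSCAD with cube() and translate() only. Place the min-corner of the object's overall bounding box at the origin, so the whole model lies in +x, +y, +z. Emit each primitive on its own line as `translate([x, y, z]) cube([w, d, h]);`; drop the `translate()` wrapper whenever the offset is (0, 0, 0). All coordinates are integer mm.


translate([0, 0, 390]) cube([284, 354, 36]);
cube([40, 40, 390]);
translate([244, 0, 0]) cube([40, 40, 390]);
translate([0, 314, 0]) cube([40, 40, 390]);
translate([244, 314, 0]) cube([40, 40, 390]);


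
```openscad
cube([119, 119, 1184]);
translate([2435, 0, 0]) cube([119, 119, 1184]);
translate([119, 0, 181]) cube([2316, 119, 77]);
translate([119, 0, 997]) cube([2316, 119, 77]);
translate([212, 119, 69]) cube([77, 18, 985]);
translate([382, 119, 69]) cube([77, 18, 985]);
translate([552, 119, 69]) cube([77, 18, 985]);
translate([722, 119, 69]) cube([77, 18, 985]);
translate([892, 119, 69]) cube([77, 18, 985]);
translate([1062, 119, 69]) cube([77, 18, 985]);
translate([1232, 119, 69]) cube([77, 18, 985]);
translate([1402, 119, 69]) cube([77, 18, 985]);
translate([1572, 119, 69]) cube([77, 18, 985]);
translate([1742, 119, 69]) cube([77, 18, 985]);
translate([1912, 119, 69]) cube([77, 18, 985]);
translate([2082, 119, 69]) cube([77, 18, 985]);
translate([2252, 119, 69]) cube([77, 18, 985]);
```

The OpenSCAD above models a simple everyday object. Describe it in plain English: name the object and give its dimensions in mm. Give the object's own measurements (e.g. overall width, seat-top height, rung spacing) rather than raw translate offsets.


A fence section. Two 119×119 mm posts, 1184 mm tall, stand on the floor with a clear span of 2316 mm between their inner faces. Two horizontal rails of 119×77 mm section span the gap between the posts with their undersides at z = 181 mm and z = 997 mm, flush with the posts' −y face. 13 pickets, each 77 mm wide, 18 mm thick and 985 mm tall, are fixed to the +y face of the rails with their bottoms at z = 69 mm, spaced across the span with a 93 mm gap after the −x post and between neighbouring pickets, with 106 mm left before the +x post.


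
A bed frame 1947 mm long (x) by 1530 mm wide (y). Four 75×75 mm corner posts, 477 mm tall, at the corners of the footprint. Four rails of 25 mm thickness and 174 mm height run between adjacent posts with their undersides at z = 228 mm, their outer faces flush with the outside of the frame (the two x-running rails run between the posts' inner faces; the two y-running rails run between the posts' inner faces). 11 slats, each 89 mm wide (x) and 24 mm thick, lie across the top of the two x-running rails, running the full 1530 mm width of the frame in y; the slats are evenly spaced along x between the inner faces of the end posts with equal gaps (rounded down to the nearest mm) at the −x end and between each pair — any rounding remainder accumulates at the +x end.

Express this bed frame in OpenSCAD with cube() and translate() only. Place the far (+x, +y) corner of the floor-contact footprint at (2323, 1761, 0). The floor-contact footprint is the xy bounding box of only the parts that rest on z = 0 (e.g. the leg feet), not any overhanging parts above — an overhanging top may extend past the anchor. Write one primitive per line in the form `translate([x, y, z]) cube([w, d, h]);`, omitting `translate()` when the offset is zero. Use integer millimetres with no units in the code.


translate([376, 231, 0]) cube([75, 75, 477]);
translate([376, 1686, 0]) cube([75, 75, 477]);
translate([2248, 231, 0]) cube([75, 75, 477]);
translate([2248, 1686, 0]) cube([75, 75, 477]);
translate([451, 231, 228]) cube([1797, 25, 174]);
translate([451, 1736, 228]) cube([1797, 25, 174]);
translate([376, 306, 228]) cube([25, 1380, 174]);
translate([2298, 306, 228]) cube([25, 1380, 174]);
translate([519, 231, 402]) cube([89, 1530, 24]);
translate([676, 231, 402]) cube([89, 1530, 24]);
translate([833, 231, 402]) cube([89, 1530, 24]);
translate([990, 231, 402]) cube([89, 1530, 24]);
translate([1147, 231, 402]) cube([89, 1530, 24]);
translate([1304, 231, 402]) cube([89, 1530, 24]);
translate([1461, 231, 402]) cube([89, 1530, 24]);
translate([1618, 231, 402]) cube([89, 1530, 24]);
translate([1775, 231, 402]) cube([89, 1530, 24]);
translate([1932, 231, 402]) cube([89, 1530, 24]);
translate([2089, 231, 402]) cube([89, 1530, 24]);


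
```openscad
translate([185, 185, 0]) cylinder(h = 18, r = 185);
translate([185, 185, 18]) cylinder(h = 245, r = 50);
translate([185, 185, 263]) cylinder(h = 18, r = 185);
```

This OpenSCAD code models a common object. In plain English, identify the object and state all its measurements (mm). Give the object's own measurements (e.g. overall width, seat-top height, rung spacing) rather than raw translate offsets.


A spool: two coaxial disc flanges of radius 185 mm and thickness 18 mm, joined by a core cylinder of radius 50 mm and height 245 mm. The lower flange rests on z = 0 and the three cylinders share a vertical axis.


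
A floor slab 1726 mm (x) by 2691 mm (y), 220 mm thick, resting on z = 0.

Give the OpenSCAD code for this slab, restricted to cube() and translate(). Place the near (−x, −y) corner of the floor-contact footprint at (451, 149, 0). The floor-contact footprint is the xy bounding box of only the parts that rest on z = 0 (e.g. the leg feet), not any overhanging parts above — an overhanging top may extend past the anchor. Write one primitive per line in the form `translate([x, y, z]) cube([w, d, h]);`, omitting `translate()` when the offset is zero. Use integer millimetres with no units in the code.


translate([451, 149, 0]) cube([1726, 2691, 220]);


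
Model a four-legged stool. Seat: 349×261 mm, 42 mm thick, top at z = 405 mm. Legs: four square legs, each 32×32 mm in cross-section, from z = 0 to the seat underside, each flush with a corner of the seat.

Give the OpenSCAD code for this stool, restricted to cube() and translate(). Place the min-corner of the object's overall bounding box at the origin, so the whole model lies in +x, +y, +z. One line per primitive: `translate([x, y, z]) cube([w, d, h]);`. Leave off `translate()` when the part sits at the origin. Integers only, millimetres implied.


translate([0, 0, 363]) cube([349, 261, 42]);
cube([32, 32, 363]);
translate([317, 0, 0]) cube([32, 32, 363]);
translate([0, 229, 0]) cube([32, 32, 363]);
translate([317, 229, 0]) cube([32, 32, 363]);


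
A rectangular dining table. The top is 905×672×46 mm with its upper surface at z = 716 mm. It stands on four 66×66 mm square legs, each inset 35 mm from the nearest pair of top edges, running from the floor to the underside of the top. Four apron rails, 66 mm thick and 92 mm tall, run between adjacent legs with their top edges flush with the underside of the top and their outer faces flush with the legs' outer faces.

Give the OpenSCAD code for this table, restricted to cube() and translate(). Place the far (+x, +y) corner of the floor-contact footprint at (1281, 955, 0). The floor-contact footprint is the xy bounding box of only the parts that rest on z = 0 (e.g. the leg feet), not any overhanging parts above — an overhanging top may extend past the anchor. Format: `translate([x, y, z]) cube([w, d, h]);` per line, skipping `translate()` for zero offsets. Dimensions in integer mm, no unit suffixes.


translate([411, 318, 670]) cube([905, 672, 46]);
translate([446, 353, 0]) cube([66, 66, 670]);
translate([1215, 353, 0]) cube([66, 66, 670]);
translate([446, 889, 0]) cube([66, 66, 670]);
translate([1215, 889, 0]) cube([66, 66, 670]);
translate([512, 353, 578]) cube([703, 66, 92]);
translate([512, 889, 578]) cube([703, 66, 92]);
translate([446, 419, 578]) cube([66, 470, 92]);
translate([1215, 419, 578]) cube([66, 470, 92]);


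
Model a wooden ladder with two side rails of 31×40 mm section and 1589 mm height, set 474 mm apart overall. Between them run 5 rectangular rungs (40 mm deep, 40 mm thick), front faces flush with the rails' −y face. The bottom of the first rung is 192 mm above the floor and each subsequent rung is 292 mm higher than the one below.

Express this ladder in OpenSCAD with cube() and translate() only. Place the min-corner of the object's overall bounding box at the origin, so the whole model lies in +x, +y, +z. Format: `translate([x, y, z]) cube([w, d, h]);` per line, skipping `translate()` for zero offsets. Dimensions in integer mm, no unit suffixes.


cube([31, 40, 1589]);
translate([443, 0, 0]) cube([31, 40, 1589]);
translate([31, 0, 192]) cube([412, 40, 40]);
translate([31, 0, 484]) cube([412, 40, 40]);
translate([31, 0, 776]) cube([412, 40, 40]);
translate([31, 0, 1068]) cube([412, 40, 40]);
translate([31, 0, 1360]) cube([412, 40, 40]);


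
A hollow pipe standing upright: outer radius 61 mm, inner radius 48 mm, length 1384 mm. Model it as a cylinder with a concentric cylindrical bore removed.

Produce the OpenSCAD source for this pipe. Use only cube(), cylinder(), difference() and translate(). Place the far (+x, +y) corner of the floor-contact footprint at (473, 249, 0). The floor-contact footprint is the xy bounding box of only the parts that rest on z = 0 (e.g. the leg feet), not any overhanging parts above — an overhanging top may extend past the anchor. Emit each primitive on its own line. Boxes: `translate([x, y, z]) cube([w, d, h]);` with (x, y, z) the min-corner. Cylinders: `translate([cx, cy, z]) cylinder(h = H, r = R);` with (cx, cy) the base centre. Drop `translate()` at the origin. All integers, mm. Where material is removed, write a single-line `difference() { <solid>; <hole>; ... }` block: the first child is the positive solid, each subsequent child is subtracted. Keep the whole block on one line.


difference() { translate([412, 188, 0]) cylinder(h = 1384, r = 61); translate([412, 188, 0]) cylinder(h = 1384, r = 48); }


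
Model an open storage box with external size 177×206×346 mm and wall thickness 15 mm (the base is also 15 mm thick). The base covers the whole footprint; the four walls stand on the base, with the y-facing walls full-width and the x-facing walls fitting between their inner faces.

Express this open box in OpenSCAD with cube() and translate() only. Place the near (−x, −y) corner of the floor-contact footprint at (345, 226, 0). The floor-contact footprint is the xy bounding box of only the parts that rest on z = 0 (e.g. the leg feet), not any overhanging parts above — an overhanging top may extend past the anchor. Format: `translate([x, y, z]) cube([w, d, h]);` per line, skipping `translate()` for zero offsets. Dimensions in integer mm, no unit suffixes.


translate([345, 226, 0]) cube([177, 206, 15]);
translate([345, 226, 15]) cube([177, 15, 331]);
translate([345, 417, 15]) cube([177, 15, 331]);
translate([345, 241, 15]) cube([15, 176, 331]);
translate([507, 241, 15]) cube([15, 176, 331]);


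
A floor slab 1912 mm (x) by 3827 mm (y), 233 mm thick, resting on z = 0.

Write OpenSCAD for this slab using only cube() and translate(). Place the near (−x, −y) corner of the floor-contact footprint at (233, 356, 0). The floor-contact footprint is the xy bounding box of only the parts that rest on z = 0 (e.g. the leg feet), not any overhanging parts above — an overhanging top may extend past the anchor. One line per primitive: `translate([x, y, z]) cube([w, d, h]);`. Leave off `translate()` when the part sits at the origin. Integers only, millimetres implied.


translate([233, 356, 0]) cube([1912, 3827, 233]);


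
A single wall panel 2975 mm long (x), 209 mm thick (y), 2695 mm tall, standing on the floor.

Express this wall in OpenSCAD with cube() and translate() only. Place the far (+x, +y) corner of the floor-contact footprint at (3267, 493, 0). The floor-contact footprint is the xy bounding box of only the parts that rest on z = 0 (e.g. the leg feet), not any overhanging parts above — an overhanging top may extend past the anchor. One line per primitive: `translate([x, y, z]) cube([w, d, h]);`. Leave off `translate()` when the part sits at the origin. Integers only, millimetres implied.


translate([292, 284, 0]) cube([2975, 209, 2695]);


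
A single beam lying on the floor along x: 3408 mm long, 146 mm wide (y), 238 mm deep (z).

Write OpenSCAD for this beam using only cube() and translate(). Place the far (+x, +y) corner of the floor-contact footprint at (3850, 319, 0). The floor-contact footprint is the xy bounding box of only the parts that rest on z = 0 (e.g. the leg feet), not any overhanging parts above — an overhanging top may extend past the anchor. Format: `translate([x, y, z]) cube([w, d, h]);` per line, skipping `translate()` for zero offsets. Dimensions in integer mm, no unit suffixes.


translate([442, 173, 0]) cube([3408, 146, 238]);


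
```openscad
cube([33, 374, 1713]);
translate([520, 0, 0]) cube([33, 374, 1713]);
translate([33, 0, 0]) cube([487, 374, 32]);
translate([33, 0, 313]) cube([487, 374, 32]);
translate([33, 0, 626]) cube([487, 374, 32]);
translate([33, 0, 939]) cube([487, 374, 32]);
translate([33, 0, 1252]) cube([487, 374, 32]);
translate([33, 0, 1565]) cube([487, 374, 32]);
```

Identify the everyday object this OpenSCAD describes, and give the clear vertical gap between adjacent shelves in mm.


A bookshelf. The clear shelf gap is 281 mm.

Two tall side panels with 6 horizontal boards between them — a bookshelf. The first two shelf undersides are at z = 0 and z = 313; with shelf thickness 32, the clear gap is 313 − 0 − 32 = 281 mm.


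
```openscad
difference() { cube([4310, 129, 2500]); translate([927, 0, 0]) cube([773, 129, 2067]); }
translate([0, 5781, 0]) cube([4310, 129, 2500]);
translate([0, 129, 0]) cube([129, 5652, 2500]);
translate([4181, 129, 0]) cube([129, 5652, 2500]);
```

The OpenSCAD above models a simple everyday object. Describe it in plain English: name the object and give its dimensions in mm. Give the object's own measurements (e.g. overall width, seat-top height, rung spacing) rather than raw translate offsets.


A single room: four walls, each 2500 mm tall and 129 mm thick, enclosing an outside footprint 4310×5910 mm (x × y), no floor or roof. The front and back walls (−y and +y sides) run the full x-width; the side walls fit between their inner faces. A door opening 773 mm wide and 2067 mm tall is cut through the front wall from the floor up, its −x edge 927 mm from the wall's −x end.


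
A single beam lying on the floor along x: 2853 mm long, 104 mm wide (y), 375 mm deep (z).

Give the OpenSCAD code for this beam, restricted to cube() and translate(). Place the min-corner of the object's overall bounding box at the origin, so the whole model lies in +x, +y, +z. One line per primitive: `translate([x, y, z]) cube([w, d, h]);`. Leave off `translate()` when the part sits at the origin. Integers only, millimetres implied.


cube([2853, 104, 375]);


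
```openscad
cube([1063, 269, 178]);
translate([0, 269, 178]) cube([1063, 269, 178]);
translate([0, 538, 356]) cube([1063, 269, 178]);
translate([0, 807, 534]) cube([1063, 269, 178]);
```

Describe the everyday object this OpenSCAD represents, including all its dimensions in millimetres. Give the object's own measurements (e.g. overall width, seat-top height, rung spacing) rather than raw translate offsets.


A straight staircase of 4 solid steps. Each step is 1063 mm wide (x), 269 mm deep (y, the going) and 178 mm tall (the rise). The first step rests on the floor; each subsequent step sits one going further in +y and one rise higher in +z, directly behind and above the previous step with no overlap.


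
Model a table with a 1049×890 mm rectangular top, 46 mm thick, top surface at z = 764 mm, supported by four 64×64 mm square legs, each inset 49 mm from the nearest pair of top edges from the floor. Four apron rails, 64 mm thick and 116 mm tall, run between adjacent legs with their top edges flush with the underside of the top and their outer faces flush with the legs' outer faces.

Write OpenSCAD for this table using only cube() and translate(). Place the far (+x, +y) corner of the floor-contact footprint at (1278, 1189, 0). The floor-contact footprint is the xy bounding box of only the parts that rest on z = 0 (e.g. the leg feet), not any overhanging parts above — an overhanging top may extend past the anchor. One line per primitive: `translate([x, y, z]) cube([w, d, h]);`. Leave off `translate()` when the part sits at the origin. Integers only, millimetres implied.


translate([278, 348, 718]) cube([1049, 890, 46]);
translate([327, 397, 0]) cube([64, 64, 718]);
translate([1214, 397, 0]) cube([64, 64, 718]);
translate([327, 1125, 0]) cube([64, 64, 718]);
translate([1214, 1125, 0]) cube([64, 64, 718]);
translate([391, 397, 602]) cube([823, 64, 116]);
translate([391, 1125, 602]) cube([823, 64, 116]);
translate([327, 461, 602]) cube([64, 664, 116]);
translate([1214, 461, 602]) cube([64, 664, 116]);


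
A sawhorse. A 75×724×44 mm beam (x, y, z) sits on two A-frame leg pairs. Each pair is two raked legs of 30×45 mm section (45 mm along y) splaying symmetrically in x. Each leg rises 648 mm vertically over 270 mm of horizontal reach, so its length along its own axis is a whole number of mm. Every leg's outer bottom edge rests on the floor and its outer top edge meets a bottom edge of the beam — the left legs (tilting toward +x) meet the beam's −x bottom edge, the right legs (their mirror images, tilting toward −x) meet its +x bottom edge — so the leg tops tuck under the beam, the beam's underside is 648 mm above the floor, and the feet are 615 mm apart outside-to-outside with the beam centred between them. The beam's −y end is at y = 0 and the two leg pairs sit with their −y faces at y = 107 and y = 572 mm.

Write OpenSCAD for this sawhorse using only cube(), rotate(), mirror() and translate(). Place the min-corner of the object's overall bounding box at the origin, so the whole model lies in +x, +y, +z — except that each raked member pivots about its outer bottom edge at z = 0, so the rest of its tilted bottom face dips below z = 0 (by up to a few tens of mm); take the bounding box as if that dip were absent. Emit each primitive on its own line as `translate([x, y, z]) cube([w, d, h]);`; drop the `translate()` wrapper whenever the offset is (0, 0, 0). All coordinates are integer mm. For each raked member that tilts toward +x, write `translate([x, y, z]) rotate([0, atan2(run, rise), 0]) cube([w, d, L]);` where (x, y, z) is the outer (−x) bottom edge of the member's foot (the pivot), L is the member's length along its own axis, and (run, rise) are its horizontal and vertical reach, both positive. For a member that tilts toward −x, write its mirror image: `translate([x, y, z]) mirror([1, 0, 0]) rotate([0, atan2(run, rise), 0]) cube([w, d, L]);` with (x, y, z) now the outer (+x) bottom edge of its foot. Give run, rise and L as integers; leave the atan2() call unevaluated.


translate([270, 0, 648]) cube([75, 724, 44]);
translate([0, 107, 0]) rotate([0, atan2(270, 648), 0]) cube([30, 45, 702]);
translate([615, 107, 0]) mirror([1, 0, 0]) rotate([0, atan2(270, 648), 0]) cube([30, 45, 702]);
translate([0, 572, 0]) rotate([0, atan2(270, 648), 0]) cube([30, 45, 702]);
translate([615, 572, 0]) mirror([1, 0, 0]) rotate([0, atan2(270, 648), 0]) cube([30, 45, 702]);


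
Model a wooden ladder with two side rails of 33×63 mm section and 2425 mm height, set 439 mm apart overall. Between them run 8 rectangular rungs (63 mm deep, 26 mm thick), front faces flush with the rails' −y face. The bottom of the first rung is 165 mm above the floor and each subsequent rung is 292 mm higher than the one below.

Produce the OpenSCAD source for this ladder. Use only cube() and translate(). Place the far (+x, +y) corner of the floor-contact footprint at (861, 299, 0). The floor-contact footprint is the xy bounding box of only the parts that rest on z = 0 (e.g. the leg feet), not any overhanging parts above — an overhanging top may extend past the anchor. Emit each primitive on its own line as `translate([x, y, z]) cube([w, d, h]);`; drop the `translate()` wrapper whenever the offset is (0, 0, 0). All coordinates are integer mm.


translate([422, 236, 0]) cube([33, 63, 2425]);
translate([828, 236, 0]) cube([33, 63, 2425]);
translate([455, 236, 165]) cube([373, 63, 26]);
translate([455, 236, 457]) cube([373, 63, 26]);
translate([455, 236, 749]) cube([373, 63, 26]);
translate([455, 236, 1041]) cube([373, 63, 26]);
translate([455, 236, 1333]) cube([373, 63, 26]);
translate([455, 236, 1625]) cube([373, 63, 26]);
translate([455, 236, 1917]) cube([373, 63, 26]);
translate([455, 236, 2209]) cube([373, 63, 26]);


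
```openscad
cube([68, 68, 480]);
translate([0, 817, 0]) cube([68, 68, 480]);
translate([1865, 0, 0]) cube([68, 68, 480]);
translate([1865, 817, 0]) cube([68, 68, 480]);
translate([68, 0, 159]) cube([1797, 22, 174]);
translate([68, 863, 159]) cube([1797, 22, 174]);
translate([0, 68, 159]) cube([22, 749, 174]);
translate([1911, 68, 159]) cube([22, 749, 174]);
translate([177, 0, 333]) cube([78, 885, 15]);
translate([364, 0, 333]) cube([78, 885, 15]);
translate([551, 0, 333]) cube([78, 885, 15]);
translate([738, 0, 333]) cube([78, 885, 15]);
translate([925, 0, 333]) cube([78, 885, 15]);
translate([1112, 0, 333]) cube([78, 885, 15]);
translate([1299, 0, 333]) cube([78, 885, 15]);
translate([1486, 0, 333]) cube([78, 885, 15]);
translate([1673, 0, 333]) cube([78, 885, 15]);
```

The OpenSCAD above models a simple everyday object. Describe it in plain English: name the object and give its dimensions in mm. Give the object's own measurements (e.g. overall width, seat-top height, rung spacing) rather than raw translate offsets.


A bed frame 1933 mm long (x) by 885 mm wide (y). Four 68×68 mm corner posts, 480 mm tall, at the corners of the footprint. Four rails of 22 mm thickness and 174 mm height run between adjacent posts with their undersides at z = 159 mm, their outer faces flush with the outside of the frame (the two x-running rails run between the posts' inner faces; the two y-running rails run between the posts' inner faces). 9 slats, each 78 mm wide (x) and 15 mm thick, lie across the top of the two x-running rails, running the full 885 mm width of the frame in y; along x they sit between the end posts with a 109 mm gap after the −x posts and between neighbouring slats, leaving 114 mm before the +x posts.


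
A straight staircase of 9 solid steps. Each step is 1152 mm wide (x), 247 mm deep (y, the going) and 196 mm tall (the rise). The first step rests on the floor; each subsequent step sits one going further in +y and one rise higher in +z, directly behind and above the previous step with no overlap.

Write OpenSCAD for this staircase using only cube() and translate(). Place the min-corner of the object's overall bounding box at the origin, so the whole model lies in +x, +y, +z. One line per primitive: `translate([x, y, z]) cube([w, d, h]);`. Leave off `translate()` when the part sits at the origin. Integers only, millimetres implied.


cube([1152, 247, 196]);
translate([0, 247, 196]) cube([1152, 247, 196]);
translate([0, 494, 392]) cube([1152, 247, 196]);
translate([0, 741, 588]) cube([1152, 247, 196]);
translate([0, 988, 784]) cube([1152, 247, 196]);
translate([0, 1235, 980]) cube([1152, 247, 196]);
translate([0, 1482, 1176]) cube([1152, 247, 196]);
translate([0, 1729, 1372]) cube([1152, 247, 196]);
translate([0, 1976, 1568]) cube([1152, 247, 196]);


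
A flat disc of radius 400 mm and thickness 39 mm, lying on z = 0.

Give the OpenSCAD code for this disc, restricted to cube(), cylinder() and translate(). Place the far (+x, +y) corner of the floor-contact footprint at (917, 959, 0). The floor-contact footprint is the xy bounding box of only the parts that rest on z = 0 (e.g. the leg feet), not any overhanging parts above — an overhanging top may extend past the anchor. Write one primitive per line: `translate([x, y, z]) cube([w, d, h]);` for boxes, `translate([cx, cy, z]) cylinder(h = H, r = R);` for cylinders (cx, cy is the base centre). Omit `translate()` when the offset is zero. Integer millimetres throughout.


translate([517, 559, 0]) cylinder(h = 39, r = 400);


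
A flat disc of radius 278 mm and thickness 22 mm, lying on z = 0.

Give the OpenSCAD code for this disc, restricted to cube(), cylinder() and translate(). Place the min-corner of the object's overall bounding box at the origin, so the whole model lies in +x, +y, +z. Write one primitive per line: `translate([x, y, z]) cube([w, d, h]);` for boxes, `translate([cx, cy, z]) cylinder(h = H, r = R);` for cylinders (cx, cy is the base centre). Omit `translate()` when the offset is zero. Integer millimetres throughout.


translate([278, 278, 0]) cylinder(h = 22, r = 278);


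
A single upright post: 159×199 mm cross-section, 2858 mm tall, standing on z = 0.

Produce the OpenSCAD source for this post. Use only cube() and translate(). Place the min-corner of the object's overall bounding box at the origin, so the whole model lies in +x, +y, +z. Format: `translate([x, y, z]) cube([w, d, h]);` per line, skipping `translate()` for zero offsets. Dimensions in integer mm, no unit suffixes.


cube([159, 199, 2858]);


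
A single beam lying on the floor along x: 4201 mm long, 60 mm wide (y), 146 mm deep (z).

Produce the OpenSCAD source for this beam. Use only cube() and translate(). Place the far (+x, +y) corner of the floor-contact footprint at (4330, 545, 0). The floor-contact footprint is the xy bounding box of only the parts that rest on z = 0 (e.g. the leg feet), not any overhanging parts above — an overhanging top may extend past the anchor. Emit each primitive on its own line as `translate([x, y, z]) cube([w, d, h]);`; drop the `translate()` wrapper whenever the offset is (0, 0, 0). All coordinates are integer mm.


translate([129, 485, 0]) cube([4201, 60, 146]);


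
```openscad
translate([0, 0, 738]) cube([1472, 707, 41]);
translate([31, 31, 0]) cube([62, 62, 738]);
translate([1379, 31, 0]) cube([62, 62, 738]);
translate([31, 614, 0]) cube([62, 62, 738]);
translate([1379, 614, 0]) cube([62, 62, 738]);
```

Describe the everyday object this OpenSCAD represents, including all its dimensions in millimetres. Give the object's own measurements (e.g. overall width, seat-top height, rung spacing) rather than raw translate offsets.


A rectangular dining table. The top is 1472×707×41 mm with its upper surface at z = 779 mm. It stands on four 62×62 mm square legs, each inset 31 mm from the nearest pair of top edges, running from the floor to the underside of the top.


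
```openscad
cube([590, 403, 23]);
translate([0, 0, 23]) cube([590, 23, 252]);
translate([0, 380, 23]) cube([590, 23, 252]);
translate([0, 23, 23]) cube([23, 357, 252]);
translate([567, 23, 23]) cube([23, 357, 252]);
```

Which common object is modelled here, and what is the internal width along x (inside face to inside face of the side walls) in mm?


An open box. The internal width is 544 mm.

A 590×403 base slab with four walls standing on it — an open box. The base is 590 mm wide and the walls are 23 mm thick, so the internal width is 590 − 2 × 23 = 544 mm.


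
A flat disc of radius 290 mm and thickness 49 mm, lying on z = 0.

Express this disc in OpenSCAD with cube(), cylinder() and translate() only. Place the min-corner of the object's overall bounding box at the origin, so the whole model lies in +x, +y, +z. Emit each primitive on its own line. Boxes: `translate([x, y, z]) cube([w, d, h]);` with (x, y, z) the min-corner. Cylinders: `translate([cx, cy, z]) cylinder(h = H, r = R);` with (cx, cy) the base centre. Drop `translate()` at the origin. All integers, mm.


translate([290, 290, 0]) cylinder(h = 49, r = 290);


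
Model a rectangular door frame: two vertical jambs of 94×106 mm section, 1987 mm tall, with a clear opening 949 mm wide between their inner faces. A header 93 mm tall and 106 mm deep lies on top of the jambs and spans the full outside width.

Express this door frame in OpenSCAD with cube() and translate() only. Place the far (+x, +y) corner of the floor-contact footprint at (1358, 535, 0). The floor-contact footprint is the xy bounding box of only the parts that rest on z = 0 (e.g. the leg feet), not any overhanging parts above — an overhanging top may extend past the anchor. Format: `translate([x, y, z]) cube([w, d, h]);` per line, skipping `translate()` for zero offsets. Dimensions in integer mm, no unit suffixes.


translate([221, 429, 0]) cube([94, 106, 1987]);
translate([1264, 429, 0]) cube([94, 106, 1987]);
translate([221, 429, 1987]) cube([1137, 106, 93]);


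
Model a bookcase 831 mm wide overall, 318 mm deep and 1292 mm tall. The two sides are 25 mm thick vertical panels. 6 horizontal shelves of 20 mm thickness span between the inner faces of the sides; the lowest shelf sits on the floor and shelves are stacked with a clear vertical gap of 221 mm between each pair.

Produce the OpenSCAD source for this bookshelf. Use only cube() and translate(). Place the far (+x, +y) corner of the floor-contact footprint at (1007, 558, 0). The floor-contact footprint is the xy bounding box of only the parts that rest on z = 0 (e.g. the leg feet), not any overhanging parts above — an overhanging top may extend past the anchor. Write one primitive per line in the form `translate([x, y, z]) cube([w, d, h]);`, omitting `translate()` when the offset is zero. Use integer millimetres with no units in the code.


translate([176, 240, 0]) cube([25, 318, 1292]);
translate([982, 240, 0]) cube([25, 318, 1292]);
translate([201, 240, 0]) cube([781, 318, 20]);
translate([201, 240, 241]) cube([781, 318, 20]);
translate([201, 240, 482]) cube([781, 318, 20]);
translate([201, 240, 723]) cube([781, 318, 20]);
translate([201, 240, 964]) cube([781, 318, 20]);
translate([201, 240, 1205]) cube([781, 318, 20]);


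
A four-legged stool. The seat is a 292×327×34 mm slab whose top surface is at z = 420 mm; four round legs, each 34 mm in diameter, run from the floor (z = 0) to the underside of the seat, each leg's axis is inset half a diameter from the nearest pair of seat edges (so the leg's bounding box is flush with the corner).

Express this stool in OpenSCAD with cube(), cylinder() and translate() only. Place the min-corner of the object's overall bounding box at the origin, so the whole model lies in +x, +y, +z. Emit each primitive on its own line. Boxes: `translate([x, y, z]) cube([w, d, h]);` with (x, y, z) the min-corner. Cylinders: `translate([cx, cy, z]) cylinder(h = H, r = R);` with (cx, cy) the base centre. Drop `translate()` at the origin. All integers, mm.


translate([0, 0, 386]) cube([292, 327, 34]);
translate([17, 17, 0]) cylinder(h = 386, r = 17);
translate([275, 17, 0]) cylinder(h = 386, r = 17);
translate([17, 310, 0]) cylinder(h = 386, r = 17);
translate([275, 310, 0]) cylinder(h = 386, r = 17);
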